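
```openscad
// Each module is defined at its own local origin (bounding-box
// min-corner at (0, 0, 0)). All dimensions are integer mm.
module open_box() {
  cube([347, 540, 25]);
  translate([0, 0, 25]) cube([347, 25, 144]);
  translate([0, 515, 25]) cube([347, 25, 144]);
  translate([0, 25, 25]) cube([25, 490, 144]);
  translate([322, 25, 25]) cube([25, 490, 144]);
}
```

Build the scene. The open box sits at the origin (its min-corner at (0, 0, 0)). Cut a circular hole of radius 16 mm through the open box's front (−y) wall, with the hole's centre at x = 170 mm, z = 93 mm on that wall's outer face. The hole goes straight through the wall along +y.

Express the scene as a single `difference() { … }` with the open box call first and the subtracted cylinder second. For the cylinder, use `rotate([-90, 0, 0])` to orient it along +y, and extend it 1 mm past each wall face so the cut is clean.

difference() {
  open_box();
  translate([170, -1, 93]) rotate([-90, 0, 0]) cylinder(h = 27, r = 16);
}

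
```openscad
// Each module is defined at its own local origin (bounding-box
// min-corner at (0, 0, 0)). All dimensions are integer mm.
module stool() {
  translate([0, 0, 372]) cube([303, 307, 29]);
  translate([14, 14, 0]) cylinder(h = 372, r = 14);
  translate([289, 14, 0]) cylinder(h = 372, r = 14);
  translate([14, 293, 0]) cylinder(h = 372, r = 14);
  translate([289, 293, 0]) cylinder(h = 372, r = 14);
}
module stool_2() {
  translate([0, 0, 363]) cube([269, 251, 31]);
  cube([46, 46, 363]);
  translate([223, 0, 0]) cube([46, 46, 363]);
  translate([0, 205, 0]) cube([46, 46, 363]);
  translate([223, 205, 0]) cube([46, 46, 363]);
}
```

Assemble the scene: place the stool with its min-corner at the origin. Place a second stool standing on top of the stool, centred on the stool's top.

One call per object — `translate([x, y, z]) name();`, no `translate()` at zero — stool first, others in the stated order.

stool();
translate([17, 28, 401]) stool_2();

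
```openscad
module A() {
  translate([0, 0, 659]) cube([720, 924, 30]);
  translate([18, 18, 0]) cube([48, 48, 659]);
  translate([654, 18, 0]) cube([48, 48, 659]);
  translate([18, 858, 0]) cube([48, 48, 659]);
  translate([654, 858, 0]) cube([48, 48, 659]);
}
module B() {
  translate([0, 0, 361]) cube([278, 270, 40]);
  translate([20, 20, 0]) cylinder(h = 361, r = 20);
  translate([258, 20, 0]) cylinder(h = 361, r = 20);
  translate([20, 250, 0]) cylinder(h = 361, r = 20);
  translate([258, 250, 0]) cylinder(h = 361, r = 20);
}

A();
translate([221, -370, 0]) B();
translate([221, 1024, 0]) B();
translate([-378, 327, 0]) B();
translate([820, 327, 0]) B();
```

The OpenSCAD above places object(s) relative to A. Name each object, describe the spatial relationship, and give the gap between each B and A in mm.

Each stool's nearest face is 100 mm from the table's bounding box.

A is a table. B is a stool. Four stools sit around the table at the −y, +y, −x, +x sides. The gap between each stool and the table is 100 mm.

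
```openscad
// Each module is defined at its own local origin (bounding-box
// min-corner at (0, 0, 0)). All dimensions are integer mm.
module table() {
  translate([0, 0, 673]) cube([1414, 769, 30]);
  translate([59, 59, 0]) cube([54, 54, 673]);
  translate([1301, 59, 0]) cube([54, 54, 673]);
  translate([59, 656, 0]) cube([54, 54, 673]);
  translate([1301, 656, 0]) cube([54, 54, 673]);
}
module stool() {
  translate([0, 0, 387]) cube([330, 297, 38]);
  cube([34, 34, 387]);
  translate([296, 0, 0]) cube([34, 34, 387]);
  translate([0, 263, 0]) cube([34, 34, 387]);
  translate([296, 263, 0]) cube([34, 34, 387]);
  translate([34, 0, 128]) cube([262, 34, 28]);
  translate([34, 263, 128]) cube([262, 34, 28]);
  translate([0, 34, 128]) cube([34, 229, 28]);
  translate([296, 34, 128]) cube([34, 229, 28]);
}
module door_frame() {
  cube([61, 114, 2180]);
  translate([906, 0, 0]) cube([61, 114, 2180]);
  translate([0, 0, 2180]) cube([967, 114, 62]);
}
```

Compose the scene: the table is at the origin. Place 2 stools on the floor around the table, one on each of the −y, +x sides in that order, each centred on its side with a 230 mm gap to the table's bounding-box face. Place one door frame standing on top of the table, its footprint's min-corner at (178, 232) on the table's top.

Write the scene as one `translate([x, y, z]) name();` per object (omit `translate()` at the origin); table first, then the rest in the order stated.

table();
translate([542, -527, 0]) stool();
translate([1644, 236, 0]) stool();
translate([178, 232, 703]) door_frame();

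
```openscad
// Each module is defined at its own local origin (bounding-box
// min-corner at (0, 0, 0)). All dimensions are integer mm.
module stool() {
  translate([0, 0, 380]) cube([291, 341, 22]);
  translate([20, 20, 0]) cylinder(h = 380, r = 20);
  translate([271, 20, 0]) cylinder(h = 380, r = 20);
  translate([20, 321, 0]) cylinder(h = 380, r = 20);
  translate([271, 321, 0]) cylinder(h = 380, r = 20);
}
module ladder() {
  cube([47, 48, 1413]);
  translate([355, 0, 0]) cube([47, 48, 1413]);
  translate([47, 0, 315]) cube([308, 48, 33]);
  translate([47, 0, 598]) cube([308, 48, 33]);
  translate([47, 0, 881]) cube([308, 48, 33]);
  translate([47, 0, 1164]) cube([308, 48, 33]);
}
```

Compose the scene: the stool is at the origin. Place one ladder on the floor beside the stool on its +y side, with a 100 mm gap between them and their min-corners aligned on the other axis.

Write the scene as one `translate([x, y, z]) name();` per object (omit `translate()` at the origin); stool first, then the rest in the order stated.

stool();
translate([0, 441, 0]) ladder();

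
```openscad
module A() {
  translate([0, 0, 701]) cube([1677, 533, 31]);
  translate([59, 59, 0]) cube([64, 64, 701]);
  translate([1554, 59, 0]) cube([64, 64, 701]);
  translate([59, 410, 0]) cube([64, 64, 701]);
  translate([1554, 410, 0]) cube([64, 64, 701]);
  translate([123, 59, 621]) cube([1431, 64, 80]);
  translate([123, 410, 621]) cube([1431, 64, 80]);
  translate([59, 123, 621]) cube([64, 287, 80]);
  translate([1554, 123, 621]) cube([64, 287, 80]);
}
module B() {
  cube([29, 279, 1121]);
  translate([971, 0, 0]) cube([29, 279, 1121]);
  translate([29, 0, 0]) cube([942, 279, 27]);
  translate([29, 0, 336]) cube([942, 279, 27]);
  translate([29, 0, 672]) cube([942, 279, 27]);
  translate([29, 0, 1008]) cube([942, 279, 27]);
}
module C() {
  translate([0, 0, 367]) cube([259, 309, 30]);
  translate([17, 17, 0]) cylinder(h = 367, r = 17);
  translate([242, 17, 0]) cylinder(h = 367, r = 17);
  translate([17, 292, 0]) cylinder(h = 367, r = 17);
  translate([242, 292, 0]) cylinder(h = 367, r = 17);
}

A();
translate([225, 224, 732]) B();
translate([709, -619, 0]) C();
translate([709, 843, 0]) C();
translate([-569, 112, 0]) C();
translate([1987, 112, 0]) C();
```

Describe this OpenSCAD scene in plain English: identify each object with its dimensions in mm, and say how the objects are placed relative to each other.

A is a rectangular dining table. The top is 1677×533×31 mm with its upper surface at z = 732 mm. It stands on four 64×64 mm square legs, each inset 59 mm from the nearest pair of top edges, running from the floor to the underside of the top. Four apron rails, 64 mm thick and 80 mm tall, run between adjacent legs with their top edges flush with the underside of the top and their outer faces flush with the legs' outer faces.

B is a bookshelf 1000 mm wide overall, 279 mm deep and 1121 mm tall. The two sides are 29 mm thick vertical panels. 4 horizontal shelves of 27 mm thickness span between the inner faces of the sides; the lowest shelf sits on the floor and shelves are stacked with a clear vertical gap of 309 mm between each pair.

C is a four-legged stool. The seat is a 259×309×30 mm slab whose top surface is at z = 397 mm; four round legs, each 34 mm in diameter, run from the floor (z = 0) to the underside of the seat, each leg's axis is inset half a diameter from the nearest pair of seat edges (so the leg's bounding box is flush with the corner).

The bookshelf is on top of the table. Four stools sit around the table at the −y, +y, −x, +x sides.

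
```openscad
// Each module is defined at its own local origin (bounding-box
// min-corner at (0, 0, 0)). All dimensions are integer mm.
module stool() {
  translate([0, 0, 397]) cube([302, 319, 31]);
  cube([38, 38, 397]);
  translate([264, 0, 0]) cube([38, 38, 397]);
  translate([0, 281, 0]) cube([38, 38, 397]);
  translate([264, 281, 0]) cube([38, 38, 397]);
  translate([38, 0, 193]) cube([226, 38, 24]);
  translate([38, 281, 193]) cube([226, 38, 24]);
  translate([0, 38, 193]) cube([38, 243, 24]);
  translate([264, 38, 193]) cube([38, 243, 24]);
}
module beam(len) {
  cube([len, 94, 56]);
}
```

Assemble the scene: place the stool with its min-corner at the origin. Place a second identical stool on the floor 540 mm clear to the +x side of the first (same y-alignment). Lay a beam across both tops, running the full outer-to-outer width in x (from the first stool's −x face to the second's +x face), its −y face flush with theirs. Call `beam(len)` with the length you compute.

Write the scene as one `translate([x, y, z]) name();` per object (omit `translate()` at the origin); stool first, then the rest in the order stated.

stool();
translate([842, 0, 0]) stool();
translate([0, 0, 428]) beam(1144);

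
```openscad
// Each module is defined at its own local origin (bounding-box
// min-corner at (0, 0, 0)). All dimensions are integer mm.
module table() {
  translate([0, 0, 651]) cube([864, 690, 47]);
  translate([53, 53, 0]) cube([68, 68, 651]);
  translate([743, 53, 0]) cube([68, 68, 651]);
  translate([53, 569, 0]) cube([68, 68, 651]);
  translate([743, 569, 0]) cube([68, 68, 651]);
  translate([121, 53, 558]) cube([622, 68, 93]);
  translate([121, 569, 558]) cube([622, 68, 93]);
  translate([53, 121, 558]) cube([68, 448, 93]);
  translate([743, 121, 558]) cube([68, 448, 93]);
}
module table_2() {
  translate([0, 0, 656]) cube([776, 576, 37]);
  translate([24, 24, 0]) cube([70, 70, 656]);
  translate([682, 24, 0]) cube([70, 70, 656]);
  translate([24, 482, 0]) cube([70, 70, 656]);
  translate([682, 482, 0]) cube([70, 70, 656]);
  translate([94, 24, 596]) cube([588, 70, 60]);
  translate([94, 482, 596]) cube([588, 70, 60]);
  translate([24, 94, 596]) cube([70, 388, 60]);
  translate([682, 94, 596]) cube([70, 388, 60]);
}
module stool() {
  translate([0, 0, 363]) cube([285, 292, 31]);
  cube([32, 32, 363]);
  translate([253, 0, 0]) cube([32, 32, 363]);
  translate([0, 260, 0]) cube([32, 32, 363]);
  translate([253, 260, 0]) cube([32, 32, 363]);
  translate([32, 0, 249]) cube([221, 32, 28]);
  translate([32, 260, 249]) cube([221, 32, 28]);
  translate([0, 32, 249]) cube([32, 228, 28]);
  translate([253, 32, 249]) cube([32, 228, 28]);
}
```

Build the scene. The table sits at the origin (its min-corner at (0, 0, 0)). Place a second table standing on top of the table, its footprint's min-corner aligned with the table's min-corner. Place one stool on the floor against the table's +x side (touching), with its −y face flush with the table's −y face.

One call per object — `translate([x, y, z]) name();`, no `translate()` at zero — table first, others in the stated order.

table();
translate([0, 0, 698]) table_2();
translate([864, 0, 0]) stool();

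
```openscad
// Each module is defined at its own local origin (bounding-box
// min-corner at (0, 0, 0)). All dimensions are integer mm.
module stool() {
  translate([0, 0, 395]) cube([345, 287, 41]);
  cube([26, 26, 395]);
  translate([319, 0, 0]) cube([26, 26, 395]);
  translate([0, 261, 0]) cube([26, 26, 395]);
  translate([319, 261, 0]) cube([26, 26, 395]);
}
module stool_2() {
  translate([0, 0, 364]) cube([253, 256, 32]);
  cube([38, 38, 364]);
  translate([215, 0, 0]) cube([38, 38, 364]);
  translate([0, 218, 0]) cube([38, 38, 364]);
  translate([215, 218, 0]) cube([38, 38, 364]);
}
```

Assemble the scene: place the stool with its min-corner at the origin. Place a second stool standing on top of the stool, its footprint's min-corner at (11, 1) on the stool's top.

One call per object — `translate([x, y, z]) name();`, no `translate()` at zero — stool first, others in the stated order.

stool();
translate([11, 1, 436]) stool_2();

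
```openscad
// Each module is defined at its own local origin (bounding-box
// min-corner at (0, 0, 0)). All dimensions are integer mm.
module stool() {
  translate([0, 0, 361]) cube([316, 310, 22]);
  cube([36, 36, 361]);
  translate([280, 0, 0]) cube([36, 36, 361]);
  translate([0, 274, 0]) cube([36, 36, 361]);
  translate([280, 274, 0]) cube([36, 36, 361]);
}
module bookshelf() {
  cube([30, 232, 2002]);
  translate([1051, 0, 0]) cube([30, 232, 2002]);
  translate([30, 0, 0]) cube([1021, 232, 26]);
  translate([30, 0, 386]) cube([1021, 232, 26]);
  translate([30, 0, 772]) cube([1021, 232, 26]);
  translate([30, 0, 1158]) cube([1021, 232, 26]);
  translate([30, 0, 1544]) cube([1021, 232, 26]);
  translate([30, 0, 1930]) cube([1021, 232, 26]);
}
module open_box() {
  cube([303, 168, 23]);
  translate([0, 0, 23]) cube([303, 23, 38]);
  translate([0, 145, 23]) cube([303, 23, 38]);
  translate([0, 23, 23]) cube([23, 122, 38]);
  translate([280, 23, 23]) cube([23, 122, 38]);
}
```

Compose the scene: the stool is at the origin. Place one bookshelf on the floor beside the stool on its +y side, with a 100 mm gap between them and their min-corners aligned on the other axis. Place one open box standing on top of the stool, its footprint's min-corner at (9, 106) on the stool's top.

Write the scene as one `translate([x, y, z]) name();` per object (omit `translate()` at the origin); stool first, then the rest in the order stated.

stool();
translate([0, 410, 0]) bookshelf();
translate([9, 106, 383]) open_box();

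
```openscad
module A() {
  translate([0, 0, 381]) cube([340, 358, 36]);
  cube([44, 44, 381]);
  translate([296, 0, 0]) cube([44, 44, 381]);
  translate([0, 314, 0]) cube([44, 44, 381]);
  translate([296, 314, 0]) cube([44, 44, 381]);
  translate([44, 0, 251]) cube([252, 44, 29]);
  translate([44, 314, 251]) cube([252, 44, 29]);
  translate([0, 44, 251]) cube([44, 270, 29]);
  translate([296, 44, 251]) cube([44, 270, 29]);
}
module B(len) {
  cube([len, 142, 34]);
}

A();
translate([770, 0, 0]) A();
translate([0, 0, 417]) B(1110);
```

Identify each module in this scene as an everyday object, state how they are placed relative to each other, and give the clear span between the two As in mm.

A is a stool. B is a beam. A beam spans the tops of two stools. The clear span between the two stools is 430 mm.

Second stool starts at x = 770; first ends at x = 340; clear span = 770 − 340 = 430 mm.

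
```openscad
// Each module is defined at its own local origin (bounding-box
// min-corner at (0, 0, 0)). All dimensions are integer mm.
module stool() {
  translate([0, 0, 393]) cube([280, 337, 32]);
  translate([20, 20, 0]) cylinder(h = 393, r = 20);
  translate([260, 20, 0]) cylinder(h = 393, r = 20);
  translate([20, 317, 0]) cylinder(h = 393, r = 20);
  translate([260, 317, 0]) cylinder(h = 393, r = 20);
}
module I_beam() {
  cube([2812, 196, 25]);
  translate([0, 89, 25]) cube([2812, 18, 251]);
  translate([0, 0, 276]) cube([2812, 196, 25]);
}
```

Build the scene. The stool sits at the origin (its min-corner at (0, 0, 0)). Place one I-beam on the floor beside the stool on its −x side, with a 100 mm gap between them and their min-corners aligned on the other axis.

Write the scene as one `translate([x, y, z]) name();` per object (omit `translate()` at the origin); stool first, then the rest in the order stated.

stool();
translate([-2912, 0, 0]) I_beam();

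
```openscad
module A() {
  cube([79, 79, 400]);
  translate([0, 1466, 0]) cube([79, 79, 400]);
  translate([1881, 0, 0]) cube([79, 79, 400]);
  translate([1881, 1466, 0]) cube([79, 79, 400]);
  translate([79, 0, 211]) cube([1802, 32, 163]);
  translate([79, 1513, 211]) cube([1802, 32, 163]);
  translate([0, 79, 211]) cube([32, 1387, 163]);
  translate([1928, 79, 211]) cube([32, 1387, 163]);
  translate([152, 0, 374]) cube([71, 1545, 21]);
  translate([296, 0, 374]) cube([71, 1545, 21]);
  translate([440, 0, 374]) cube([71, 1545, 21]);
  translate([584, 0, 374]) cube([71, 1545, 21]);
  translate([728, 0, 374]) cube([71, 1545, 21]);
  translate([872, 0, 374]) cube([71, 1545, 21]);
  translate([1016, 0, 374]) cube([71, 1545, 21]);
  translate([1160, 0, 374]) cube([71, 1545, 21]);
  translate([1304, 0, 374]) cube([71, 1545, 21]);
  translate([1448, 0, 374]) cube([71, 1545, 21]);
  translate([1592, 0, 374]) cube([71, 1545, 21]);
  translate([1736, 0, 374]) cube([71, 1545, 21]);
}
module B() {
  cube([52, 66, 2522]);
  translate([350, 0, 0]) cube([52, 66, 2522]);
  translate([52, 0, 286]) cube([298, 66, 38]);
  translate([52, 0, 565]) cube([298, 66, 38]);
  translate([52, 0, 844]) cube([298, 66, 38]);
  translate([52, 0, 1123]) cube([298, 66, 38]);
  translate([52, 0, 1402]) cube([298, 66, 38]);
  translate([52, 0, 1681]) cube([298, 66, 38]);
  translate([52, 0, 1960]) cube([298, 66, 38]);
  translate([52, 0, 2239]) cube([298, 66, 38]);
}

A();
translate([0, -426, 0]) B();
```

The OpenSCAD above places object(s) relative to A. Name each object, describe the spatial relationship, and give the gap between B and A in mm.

A is a bed frame. B is a ladder. The ladder is on the floor beside the bed frame on its −y side. The gap between the ladder and the bed frame is 360 mm.

The ladder's nearest face is 360 mm from the bed frame's −y face.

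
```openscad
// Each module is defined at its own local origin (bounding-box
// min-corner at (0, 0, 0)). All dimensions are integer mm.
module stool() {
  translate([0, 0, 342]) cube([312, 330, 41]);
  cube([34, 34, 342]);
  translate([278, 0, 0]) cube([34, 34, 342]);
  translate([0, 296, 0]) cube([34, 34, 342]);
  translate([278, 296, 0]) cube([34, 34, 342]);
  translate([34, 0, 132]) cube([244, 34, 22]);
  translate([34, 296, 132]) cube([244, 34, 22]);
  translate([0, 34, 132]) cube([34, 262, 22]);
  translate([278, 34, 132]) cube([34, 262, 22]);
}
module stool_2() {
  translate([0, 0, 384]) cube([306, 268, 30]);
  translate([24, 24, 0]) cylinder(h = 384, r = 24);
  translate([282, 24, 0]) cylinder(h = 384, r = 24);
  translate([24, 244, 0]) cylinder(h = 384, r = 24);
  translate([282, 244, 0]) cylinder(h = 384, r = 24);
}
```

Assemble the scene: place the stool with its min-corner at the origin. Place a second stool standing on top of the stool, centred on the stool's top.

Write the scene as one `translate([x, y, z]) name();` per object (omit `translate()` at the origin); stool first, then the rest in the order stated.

stool();
translate([3, 31, 383]) stool_2();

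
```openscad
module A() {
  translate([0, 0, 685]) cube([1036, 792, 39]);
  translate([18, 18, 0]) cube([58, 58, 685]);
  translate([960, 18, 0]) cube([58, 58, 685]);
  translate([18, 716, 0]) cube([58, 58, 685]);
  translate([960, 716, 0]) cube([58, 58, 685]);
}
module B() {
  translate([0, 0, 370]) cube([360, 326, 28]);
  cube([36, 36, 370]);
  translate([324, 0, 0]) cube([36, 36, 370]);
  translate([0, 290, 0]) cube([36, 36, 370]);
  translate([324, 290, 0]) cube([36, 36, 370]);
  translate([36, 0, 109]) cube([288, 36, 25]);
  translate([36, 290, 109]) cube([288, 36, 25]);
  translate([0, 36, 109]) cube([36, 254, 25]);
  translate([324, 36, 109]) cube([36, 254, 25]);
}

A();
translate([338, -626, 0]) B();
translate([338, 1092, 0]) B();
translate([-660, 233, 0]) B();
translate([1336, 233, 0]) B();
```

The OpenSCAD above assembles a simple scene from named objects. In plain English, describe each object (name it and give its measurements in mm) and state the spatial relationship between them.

A is a table with a 1036×792 mm rectangular top, 39 mm thick, top surface at z = 724 mm, supported by four 58×58 mm square legs, each inset 18 mm from the nearest pair of top edges, running from the floor.

B is a simple wooden stool: a rectangular seat 360 mm (x) by 326 mm (y), 28 mm thick, top face at z = 398 mm, on four square legs, each 36×36 mm in cross-section. The legs rest on z = 0, each flush with a corner of the seat. Four stretchers, 36 mm wide and 25 mm tall, connect adjacent legs with their undersides at z = 109 mm, each running between the inner faces of the legs it joins and aligned with the legs' outer faces on the other axis.

Four stools sit around the table at the −y, +y, −x, +x sides.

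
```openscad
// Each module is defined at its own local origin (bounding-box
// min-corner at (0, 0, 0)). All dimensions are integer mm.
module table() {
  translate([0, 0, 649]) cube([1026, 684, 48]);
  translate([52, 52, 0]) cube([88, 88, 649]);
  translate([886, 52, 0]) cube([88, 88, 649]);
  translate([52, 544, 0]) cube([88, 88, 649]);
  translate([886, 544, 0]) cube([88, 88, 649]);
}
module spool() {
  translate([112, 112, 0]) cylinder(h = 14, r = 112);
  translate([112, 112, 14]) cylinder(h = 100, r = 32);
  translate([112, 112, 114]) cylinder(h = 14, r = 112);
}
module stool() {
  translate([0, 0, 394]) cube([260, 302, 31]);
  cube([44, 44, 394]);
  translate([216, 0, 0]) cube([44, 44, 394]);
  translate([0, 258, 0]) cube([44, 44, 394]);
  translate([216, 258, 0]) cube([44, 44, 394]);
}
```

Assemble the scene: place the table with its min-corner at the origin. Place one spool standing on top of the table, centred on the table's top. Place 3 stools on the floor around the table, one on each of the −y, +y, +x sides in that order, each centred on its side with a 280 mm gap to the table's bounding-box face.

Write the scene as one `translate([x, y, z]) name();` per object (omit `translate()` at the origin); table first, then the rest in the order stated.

table();
translate([401, 230, 697]) spool();
translate([383, -582, 0]) stool();
translate([383, 964, 0]) stool();
translate([1306, 191, 0]) stool();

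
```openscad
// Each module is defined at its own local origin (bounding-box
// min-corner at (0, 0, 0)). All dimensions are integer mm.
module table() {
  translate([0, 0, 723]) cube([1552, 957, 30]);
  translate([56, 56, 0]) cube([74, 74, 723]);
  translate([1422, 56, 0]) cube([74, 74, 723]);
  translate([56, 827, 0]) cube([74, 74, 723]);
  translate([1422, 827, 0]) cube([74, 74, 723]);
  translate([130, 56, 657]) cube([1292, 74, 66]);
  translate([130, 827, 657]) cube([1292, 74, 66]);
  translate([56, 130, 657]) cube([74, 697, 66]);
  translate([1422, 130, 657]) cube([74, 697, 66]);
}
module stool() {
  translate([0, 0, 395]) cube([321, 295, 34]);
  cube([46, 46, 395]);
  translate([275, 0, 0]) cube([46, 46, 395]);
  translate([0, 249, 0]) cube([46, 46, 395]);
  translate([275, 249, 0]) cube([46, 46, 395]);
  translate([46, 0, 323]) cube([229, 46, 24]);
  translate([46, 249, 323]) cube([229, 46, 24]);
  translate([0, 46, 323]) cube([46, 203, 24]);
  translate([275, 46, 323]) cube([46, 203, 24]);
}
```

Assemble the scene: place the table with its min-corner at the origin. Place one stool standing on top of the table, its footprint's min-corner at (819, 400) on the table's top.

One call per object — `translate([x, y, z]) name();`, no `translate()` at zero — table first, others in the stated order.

table();
translate([819, 400, 753]) stool();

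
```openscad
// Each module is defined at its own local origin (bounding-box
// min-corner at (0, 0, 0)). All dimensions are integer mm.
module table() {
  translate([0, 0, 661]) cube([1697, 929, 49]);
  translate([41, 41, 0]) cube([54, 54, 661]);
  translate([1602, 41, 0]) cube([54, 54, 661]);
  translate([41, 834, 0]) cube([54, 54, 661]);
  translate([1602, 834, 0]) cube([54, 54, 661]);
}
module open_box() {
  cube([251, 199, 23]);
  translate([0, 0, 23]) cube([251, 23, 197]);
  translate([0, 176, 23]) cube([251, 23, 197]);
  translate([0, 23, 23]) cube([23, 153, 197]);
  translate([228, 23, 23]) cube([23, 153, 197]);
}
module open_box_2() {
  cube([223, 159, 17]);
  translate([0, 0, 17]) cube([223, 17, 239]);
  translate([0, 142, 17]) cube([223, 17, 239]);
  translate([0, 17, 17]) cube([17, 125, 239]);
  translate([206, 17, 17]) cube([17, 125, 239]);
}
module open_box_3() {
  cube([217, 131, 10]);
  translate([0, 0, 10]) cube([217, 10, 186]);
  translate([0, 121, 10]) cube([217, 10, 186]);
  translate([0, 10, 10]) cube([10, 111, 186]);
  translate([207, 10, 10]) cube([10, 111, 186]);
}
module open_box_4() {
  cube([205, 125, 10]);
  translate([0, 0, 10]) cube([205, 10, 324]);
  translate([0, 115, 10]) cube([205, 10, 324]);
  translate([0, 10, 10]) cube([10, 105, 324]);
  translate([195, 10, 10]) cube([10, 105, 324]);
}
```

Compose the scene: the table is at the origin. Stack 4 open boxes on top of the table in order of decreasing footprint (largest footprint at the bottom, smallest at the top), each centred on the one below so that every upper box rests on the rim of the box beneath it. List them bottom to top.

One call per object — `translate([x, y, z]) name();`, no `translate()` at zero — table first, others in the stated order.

table();
translate([723, 365, 710]) open_box();
translate([737, 385, 930]) open_box_2();
translate([740, 399, 1186]) open_box_3();
translate([746, 402, 1382]) open_box_4();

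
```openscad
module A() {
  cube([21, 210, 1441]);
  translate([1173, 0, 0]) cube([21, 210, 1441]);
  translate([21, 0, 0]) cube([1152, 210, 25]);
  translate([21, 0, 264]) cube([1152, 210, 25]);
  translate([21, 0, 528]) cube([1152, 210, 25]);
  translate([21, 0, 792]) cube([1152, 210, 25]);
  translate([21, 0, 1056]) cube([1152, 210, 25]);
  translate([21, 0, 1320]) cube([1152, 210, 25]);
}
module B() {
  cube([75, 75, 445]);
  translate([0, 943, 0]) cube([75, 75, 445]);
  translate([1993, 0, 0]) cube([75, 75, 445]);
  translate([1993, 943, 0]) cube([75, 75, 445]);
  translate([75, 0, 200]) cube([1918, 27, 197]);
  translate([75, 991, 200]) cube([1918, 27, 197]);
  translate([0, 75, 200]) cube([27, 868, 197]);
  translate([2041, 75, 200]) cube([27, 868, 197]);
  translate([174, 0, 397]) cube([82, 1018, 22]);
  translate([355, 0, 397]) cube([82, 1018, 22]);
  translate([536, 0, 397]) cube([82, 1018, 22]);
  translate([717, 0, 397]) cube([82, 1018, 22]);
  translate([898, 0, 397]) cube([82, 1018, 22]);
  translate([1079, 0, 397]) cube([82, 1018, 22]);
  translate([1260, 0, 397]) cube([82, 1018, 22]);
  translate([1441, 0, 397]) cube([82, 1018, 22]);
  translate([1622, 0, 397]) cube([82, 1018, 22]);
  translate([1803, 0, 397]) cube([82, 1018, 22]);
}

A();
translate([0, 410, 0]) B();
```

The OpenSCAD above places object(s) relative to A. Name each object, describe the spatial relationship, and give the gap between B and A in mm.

The bed frame's nearest face is 200 mm from the bookshelf's +y face.

A is a bookshelf. B is a bed frame. The bed frame is on the floor beside the bookshelf on its +y side. The gap between the bed frame and the bookshelf is 200 mm.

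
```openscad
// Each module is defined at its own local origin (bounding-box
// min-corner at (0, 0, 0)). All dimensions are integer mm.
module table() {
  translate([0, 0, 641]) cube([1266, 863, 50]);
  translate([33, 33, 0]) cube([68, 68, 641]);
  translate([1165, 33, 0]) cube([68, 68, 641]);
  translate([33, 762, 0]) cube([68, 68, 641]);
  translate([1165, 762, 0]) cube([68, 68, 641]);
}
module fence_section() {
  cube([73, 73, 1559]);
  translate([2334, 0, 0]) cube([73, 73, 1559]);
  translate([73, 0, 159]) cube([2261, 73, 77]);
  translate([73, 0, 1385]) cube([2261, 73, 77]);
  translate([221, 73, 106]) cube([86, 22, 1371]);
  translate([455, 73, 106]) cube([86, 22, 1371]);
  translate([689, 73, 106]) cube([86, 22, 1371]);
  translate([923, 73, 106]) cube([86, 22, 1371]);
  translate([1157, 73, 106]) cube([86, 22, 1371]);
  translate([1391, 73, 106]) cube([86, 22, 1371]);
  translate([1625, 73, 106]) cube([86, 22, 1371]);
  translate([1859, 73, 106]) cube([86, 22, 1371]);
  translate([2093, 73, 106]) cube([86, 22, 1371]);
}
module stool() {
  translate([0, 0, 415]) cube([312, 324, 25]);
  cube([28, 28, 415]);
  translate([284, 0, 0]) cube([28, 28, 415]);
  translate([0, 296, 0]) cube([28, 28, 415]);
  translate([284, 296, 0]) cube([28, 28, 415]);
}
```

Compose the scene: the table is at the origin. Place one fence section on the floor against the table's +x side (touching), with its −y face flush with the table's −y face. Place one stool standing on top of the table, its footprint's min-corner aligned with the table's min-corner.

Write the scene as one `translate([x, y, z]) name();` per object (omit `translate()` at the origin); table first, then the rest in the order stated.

table();
translate([1266, 0, 0]) fence_section();
translate([0, 0, 691]) stool();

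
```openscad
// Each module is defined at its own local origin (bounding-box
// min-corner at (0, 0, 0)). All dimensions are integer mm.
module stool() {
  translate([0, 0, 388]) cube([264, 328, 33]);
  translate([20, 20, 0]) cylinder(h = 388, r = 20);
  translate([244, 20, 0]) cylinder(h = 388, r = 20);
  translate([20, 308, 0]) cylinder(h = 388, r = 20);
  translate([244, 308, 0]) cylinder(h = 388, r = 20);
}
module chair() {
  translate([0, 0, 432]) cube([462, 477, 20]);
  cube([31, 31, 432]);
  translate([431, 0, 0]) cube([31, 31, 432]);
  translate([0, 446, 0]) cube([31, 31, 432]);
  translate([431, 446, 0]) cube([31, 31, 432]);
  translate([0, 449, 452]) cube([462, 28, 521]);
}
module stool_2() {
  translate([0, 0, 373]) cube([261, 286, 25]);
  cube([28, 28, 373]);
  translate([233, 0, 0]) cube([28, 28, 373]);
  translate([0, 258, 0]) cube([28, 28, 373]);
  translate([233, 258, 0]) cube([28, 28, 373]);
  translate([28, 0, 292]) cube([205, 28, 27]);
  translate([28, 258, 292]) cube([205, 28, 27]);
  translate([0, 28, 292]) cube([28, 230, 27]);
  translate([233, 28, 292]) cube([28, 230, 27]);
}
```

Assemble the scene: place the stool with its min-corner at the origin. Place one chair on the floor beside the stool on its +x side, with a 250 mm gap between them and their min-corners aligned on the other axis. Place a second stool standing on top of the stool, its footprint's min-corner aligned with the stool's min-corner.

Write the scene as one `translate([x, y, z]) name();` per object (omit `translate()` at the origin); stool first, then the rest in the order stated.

stool();
translate([514, 0, 0]) chair();
translate([0, 0, 421]) stool_2();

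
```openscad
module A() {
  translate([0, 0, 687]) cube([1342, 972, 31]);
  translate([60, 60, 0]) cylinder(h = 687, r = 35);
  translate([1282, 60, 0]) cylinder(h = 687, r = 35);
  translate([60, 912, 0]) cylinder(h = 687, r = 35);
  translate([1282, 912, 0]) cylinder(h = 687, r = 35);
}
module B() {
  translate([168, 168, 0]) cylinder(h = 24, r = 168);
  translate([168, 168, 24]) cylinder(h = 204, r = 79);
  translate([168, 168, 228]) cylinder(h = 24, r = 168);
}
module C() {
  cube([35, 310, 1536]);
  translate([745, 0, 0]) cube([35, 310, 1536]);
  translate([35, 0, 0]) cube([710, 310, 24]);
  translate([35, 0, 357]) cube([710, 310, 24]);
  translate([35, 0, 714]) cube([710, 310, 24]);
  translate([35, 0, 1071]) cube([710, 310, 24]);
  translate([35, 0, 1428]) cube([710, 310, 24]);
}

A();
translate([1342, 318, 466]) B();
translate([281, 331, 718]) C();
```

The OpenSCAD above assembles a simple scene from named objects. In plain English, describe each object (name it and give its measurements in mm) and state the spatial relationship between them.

A is a table with a 1342×972 mm rectangular top, 31 mm thick, top surface at z = 718 mm, supported by four round legs of 70 mm diameter, each leg's bounding box inset 25 mm from the nearest pair of top edges, running from the floor.

B is a spool: two coaxial disc flanges of radius 168 mm and thickness 24 mm, joined by a core cylinder of radius 79 mm and height 204 mm. The lower flange rests on z = 0 and the three cylinders share a vertical axis.

C is an open bookshelf. Two side panels, each 35 mm thick, 310 mm deep and 1536 mm tall, stand 780 mm apart (outside-to-outside). Between them sit 5 shelves, each 24 mm thick and 310 mm deep, spanning the full gap between the sides. The bottom shelf rests on the floor (its underside at z = 0) and the clear gap between one shelf's top and the next shelf's underside is 333 mm.

The spool is beside the table with their tops flush at z = 718. The bookshelf is on top of the table, centred.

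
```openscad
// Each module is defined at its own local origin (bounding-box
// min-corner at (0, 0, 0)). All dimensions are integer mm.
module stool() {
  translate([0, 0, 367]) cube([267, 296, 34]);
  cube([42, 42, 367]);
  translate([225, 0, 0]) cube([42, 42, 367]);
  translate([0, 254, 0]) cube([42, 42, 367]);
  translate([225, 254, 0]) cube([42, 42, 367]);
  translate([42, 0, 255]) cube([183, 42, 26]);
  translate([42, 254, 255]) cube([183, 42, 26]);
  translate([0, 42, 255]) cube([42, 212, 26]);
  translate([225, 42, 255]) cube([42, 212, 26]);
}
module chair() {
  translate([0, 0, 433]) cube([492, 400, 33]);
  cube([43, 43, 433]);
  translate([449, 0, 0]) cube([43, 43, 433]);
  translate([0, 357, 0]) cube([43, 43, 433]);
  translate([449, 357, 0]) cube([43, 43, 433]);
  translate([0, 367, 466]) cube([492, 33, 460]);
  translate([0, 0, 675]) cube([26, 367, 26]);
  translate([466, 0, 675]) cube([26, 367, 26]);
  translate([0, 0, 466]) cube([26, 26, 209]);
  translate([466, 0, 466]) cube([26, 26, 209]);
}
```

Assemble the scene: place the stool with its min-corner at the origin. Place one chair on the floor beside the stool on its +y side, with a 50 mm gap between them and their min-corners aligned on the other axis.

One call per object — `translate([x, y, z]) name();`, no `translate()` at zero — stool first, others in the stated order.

stool();
translate([0, 346, 0]) chair();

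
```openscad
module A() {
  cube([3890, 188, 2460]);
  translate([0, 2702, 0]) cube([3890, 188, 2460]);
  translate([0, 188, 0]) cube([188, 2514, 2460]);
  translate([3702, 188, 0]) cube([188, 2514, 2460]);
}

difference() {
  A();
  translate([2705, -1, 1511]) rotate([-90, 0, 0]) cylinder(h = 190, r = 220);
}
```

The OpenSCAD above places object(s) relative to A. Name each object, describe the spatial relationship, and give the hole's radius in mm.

A is a house frame. The house frame has a circular hole through its front wall. The hole's radius is 220 mm.

The subtracted cylinder has r = 220 mm.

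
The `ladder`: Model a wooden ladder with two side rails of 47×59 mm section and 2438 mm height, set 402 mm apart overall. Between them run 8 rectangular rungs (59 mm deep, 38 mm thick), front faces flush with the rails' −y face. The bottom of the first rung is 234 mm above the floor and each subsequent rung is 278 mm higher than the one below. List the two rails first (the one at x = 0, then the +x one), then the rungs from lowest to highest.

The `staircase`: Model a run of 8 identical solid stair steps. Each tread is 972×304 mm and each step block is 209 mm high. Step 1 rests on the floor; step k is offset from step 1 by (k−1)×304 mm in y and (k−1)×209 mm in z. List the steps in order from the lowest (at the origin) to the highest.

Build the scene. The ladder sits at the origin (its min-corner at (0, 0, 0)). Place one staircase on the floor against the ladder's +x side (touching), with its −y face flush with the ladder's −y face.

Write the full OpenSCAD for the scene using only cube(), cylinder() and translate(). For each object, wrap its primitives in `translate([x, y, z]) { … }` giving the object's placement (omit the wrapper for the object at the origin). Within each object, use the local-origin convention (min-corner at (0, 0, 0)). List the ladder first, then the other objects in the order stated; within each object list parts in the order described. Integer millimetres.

cube([47, 59, 2438]);
translate([355, 0, 0]) cube([47, 59, 2438]);
translate([47, 0, 234]) cube([308, 59, 38]);
translate([47, 0, 512]) cube([308, 59, 38]);
translate([47, 0, 790]) cube([308, 59, 38]);
translate([47, 0, 1068]) cube([308, 59, 38]);
translate([47, 0, 1346]) cube([308, 59, 38]);
translate([47, 0, 1624]) cube([308, 59, 38]);
translate([47, 0, 1902]) cube([308, 59, 38]);
translate([47, 0, 2180]) cube([308, 59, 38]);
translate([402, 0, 0]) {
  cube([972, 304, 209]);
  translate([0, 304, 209]) cube([972, 304, 209]);
  translate([0, 608, 418]) cube([972, 304, 209]);
  translate([0, 912, 627]) cube([972, 304, 209]);
  translate([0, 1216, 836]) cube([972, 304, 209]);
  translate([0, 1520, 1045]) cube([972, 304, 209]);
  translate([0, 1824, 1254]) cube([972, 304, 209]);
  translate([0, 2128, 1463]) cube([972, 304, 209]);
}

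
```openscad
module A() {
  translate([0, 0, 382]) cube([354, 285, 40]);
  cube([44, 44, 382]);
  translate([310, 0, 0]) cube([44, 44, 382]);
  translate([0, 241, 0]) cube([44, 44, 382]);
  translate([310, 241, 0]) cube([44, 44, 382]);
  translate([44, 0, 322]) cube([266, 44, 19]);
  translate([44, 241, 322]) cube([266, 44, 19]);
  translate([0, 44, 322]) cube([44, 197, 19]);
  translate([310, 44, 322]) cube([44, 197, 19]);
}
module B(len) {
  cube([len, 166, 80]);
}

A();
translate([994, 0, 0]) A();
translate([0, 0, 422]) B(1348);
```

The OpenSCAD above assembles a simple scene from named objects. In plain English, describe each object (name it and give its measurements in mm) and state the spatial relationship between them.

A is a four-legged stool. The seat is a 354×285×40 mm slab whose top surface is at z = 422 mm; four square legs, each 44×44 mm in cross-section, run from the floor (z = 0) to the underside of the seat, each flush with a corner of the seat. Four stretchers, 44 mm wide and 19 mm tall, connect adjacent legs with their undersides at z = 322 mm, each running between the inner faces of the legs it joins and aligned with the legs' outer faces on the other axis.

B is a rectangular beam 1348 mm long (x), 166 mm deep (y), 80 mm thick (z).

The beam spans the tops of two stools placed 640 mm apart, resting at z = 422 mm.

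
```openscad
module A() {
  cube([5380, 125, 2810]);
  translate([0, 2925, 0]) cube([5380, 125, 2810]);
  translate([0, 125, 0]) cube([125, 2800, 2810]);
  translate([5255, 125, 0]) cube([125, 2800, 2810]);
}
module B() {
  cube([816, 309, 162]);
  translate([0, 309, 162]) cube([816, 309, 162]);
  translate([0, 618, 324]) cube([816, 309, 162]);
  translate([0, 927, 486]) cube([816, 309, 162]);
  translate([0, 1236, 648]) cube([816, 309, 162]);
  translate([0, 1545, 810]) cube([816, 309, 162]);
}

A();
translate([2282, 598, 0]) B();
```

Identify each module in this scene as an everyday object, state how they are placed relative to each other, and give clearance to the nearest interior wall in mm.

A is a house frame. B is a staircase. The staircase sits inside the house frame, centred. The clearance to the nearest interior wall is 473 mm.

Clearances: x = 2157, y = 473; minimum 473 mm.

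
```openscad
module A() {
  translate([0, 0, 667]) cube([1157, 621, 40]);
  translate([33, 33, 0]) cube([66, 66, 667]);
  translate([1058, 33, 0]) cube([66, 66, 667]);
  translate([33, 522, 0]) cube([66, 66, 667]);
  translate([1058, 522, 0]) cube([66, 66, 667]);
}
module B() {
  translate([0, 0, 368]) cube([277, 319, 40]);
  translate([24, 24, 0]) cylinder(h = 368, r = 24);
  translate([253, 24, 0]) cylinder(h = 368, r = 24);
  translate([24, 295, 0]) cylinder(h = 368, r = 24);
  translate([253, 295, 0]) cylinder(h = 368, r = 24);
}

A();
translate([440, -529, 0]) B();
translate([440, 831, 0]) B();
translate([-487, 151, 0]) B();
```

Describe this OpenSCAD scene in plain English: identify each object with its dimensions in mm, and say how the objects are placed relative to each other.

A is a rectangular dining table. The top is 1157×621×40 mm with its upper surface at z = 707 mm. It stands on four 66×66 mm square legs, each inset 33 mm from the nearest pair of top edges, running from the floor to the underside of the top.

B is a four-legged stool. The seat is a 277×319×40 mm slab whose top surface is at z = 408 mm; four round legs, each 48 mm in diameter, run from the floor (z = 0) to the underside of the seat, each leg's axis is inset half a diameter from the nearest pair of seat edges (so the leg's bounding box is flush with the corner).

Three stools sit around the table at the −y, +y, −x sides.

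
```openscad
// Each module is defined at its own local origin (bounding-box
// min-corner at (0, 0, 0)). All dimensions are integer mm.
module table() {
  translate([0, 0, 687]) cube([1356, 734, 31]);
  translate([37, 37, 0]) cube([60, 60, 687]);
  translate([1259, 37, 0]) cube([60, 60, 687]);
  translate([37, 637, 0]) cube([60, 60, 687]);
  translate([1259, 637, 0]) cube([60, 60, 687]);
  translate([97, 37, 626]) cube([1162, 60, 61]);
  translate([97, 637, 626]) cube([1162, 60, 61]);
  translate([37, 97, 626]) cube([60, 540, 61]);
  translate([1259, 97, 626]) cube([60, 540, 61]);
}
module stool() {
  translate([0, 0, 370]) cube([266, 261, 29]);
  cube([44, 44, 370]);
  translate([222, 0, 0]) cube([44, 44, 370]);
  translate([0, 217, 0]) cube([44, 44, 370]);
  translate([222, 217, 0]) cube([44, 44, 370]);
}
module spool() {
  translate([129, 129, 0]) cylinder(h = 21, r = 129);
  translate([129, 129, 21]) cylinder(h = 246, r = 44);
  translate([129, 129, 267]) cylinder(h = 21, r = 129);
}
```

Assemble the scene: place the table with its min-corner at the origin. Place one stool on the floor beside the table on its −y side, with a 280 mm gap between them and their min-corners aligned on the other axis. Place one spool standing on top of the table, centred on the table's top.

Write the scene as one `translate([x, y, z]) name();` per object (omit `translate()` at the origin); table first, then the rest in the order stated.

table();
translate([0, -541, 0]) stool();
translate([549, 238, 718]) spool();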